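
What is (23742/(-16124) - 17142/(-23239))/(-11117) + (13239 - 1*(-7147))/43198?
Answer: 21232966987469893/44986424797171894 ≈ 0.47199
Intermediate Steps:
(23742/(-16124) - 17142/(-23239))/(-11117) + (13239 - 1*(-7147))/43198 = (23742*(-1/16124) - 17142*(-1/23239))*(-1/11117) + (13239 + 7147)*(1/43198) = (-11871/8062 + 17142/23239)*(-1/11117) + 20386*(1/43198) = -137671365/187352818*(-1/11117) + 10193/21599 = 137671365/2082801277706 + 10193/21599 = 21232966987469893/44986424797171894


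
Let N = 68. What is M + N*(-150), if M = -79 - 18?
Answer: -10297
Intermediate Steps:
M = -97
M + N*(-150) = -97 + 68*(-150) = -97 - 10200 = -10297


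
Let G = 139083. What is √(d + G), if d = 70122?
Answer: 3*√23245 ≈ 457.39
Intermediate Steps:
√(d + G) = √(70122 + 139083) = √209205 = 3*√23245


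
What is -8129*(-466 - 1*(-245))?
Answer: 1796509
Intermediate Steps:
-8129*(-466 - 1*(-245)) = -8129*(-466 + 245) = -8129*(-221) = 1796509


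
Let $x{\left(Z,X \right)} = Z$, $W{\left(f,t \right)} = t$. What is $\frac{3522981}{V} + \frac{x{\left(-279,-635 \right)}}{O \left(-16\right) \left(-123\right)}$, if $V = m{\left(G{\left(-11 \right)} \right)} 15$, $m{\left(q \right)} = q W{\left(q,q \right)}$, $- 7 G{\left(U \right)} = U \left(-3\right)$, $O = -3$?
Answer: $\frac{3431612353}{324720} \approx 10568.0$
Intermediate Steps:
$G{\left(U \right)} = \frac{3 U}{7}$ ($G{\left(U \right)} = - \frac{U \left(-3\right)}{7} = - \frac{\left(-3\right) U}{7} = \frac{3 U}{7}$)
$m{\left(q \right)} = q^{2}$ ($m{\left(q \right)} = q q = q^{2}$)
$V = \frac{16335}{49}$ ($V = \left(\frac{3}{7} \left(-11\right)\right)^{2} \cdot 15 = \left(- \frac{33}{7}\right)^{2} \cdot 15 = \frac{1089}{49} \cdot 15 = \frac{16335}{49} \approx 333.37$)
$\frac{3522981}{V} + \frac{x{\left(-279,-635 \right)}}{O \left(-16\right) \left(-123\right)} = \frac{3522981}{\frac{16335}{49}} - \frac{279}{\left(-3\right) \left(-16\right) \left(-123\right)} = 3522981 \cdot \frac{49}{16335} - \frac{279}{48 \left(-123\right)} = \frac{5231093}{495} - \frac{279}{-5904} = \frac{5231093}{495} - - \frac{31}{656} = \frac{5231093}{495} + \frac{31}{656} = \frac{3431612353}{324720}$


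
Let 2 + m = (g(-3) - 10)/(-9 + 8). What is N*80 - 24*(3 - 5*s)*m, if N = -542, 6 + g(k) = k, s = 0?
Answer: -44584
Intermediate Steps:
g(k) = -6 + k
m = 17 (m = -2 + ((-6 - 3) - 10)/(-9 + 8) = -2 + (-9 - 10)/(-1) = -2 - 19*(-1) = -2 + 19 = 17)
N*80 - 24*(3 - 5*s)*m = -542*80 - 24*(3 - 5*0)*17 = -43360 - 24*(3 + 0)*17 = -43360 - 24*3*17 = -43360 - 72*17 = -43360 - 1*1224 = -43360 - 1224 = -44584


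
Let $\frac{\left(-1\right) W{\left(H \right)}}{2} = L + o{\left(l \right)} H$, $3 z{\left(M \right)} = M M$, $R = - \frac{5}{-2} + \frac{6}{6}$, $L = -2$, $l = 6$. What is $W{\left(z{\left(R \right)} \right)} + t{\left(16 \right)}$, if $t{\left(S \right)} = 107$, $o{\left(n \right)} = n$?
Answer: $62$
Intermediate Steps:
$R = \frac{7}{2}$ ($R = \left(-5\right) \left(- \frac{1}{2}\right) + 6 \cdot \frac{1}{6} = \frac{5}{2} + 1 = \frac{7}{2} \approx 3.5$)
$z{\left(M \right)} = \frac{M^{2}}{3}$ ($z{\left(M \right)} = \frac{M M}{3} = \frac{M^{2}}{3}$)
$W{\left(H \right)} = 4 - 12 H$ ($W{\left(H \right)} = - 2 \left(-2 + 6 H\right) = 4 - 12 H$)
$W{\left(z{\left(R \right)} \right)} + t{\left(16 \right)} = \left(4 - 12 \frac{\left(\frac{7}{2}\right)^{2}}{3}\right) + 107 = \left(4 - 12 \cdot \frac{1}{3} \cdot \frac{49}{4}\right) + 107 = \left(4 - 49\right) + 107 = -45 + 107 = 62$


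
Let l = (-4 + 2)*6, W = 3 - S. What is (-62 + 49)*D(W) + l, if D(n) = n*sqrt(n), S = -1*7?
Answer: -12 - 130*sqrt(10) ≈ -423.10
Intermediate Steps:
S = -7
W = 10 (W = 3 - 1*(-7) = 3 + 7 = 10)
l = -12 (l = -2*6 = -12)
D(n) = n**(3/2)
(-62 + 49)*D(W) + l = (-62 + 49)*10**(3/2) - 12 = -130*sqrt(10) - 12 = -12 - 130*sqrt(10)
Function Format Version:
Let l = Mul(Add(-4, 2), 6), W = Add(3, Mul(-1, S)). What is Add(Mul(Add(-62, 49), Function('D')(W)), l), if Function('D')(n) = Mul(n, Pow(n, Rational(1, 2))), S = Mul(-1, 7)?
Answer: Add(-12, Mul(-130, Pow(10, Rational(1, 2)))) ≈ -423.10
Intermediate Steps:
S = -7
W = 10 (W = Add(3, Mul(-1, -7)) = Add(3, 7) = 10)
l = -12 (l = Mul(-2, 6) = -12)
Function('D')(n) = Pow(n, Rational(3, 2))
Add(Mul(Add(-62, 49), Function('D')(W)), l) = Add(Mul(Add(-62, 49), Pow(10, Rational(3, 2))), -12) = Add(Mul(-13, Mul(10, Pow(10, Rational(1, 2)))), -12) = Add(Mul(-130, Pow(10, Rational(1, 2))), -12) = Add(-12, Mul(-130, Pow(10, Rational(1, 2))))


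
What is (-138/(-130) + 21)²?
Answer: 2056356/4225 ≈ 486.71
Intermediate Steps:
(-138/(-130) + 21)² = (-138*(-1/130) + 21)² = (69/65 + 21)² = (1434/65)² = 2056356/4225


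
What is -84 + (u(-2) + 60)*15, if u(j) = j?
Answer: 786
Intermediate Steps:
-84 + (u(-2) + 60)*15 = -84 + (-2 + 60)*15 = -84 + 58*15 = -84 + 870 = 786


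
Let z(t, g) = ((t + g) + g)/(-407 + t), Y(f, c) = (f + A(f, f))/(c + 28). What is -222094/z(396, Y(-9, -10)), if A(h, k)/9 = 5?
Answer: 1221517/200 ≈ 6107.6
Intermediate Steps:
A(h, k) = 45 (A(h, k) = 9*5 = 45)
Y(f, c) = (45 + f)/(28 + c) (Y(f, c) = (f + 45)/(c + 28) = (45 + f)/(28 + c))
z(t, g) = (t + 2*g)/(-407 + t) (z(t, g) = ((g + t) + g)/(-407 + t) = (t + 2*g)/(-407 + t))
-222094/z(396, Y(-9, -10)) = -222094*(-407 + 396)/(396 + 2*((45 - 9)/(28 - 10))) = -222094*(-11/(396 + 2*(36/18))) = -222094*(-11/(396 + 2*((1/18)*36))) = -222094*(-11/(396 + 2*2)) = -222094*(-11/(396 + 4)) = -222094/((-1/11*400)) = -222094/(-400/11) = -222094*(-11/400) = 1221517/200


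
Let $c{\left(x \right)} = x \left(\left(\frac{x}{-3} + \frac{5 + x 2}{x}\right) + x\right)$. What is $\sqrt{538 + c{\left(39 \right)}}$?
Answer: $\sqrt{1635} \approx 40.435$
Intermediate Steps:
$c{\left(x \right)} = x \left(\frac{2 x}{3} + \frac{5 + 2 x}{x}\right)$ ($c{\left(x \right)} = x \left(\left(x \left(- \frac{1}{3}\right) + \frac{5 + 2 x}{x}\right) + x\right) = x \left(\left(- \frac{x}{3} + \frac{5 + 2 x}{x}\right) + x\right) = x \left(\frac{2 x}{3} + \frac{5 + 2 x}{x}\right)$)
$\sqrt{538 + c{\left(39 \right)}} = \sqrt{538 + \left(5 + 2 \cdot 39 + \frac{2 \cdot 39^{2}}{3}\right)} = \sqrt{538 + \left(5 + 78 + \frac{2}{3} \cdot 1521\right)} = \sqrt{538 + \left(5 + 78 + 1014\right)} = \sqrt{538 + 1097} = \sqrt{1635}$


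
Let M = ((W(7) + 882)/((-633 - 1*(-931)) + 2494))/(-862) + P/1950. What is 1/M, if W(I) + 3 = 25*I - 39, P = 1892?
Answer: 2346536400/2275752359 ≈ 1.0311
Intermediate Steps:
W(I) = -42 + 25*I (W(I) = -3 + (25*I - 39) = -3 + (-39 + 25*I) = -42 + 25*I)
M = 2275752359/2346536400 (M = (((-42 + 25*7) + 882)/((-633 - 1*(-931)) + 2494))/(-862) + 1892/1950 = (((-42 + 175) + 882)/((-633 + 931) + 2494))*(-1/862) + 1892*(1/1950) = ((133 + 882)/(298 + 2494))*(-1/862) + 946/975 = (1015/2792)*(-1/862) + 946/975 = -1015/2406704 + 946/975 = 2275752359/2346536400 ≈ 0.96983)
1/M = 1/(2275752359/2346536400) = 2346536400/2275752359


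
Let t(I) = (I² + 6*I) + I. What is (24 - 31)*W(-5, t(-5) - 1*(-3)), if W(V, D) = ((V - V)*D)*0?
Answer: 0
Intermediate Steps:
t(I) = I² + 7*I
W(V, D) = 0 (W(V, D) = (0*D)*0 = 0*0 = 0)
(24 - 31)*W(-5, t(-5) - 1*(-3)) = (24 - 31)*0 = -7*0 = 0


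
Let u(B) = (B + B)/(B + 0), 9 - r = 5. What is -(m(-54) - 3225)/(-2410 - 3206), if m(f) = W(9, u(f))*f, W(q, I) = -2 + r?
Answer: -1111/1872 ≈ -0.59348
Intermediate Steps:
r = 4 (r = 9 - 1*5 = 9 - 5 = 4)
u(B) = 2 (u(B) = (2*B)/B = 2)
W(q, I) = 2 (W(q, I) = -2 + 4 = 2)
m(f) = 2*f
-(m(-54) - 3225)/(-2410 - 3206) = -(2*(-54) - 3225)/(-2410 - 3206) = -(-108 - 3225)/(-5616) = -(-3333)*(-1)/5616 = -1*1111/1872 = -1111/1872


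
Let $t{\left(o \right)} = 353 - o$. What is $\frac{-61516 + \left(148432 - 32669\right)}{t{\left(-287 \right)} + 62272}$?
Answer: $\frac{54247}{62912} \approx 0.86227$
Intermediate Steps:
$\frac{-61516 + \left(148432 - 32669\right)}{t{\left(-287 \right)} + 62272} = \frac{-61516 + \left(148432 - 32669\right)}{\left(353 - -287\right) + 62272} = \frac{-61516 + \left(148432 - 32669\right)}{\left(353 + 287\right) + 62272} = \frac{-61516 + 115763}{640 + 62272} = \frac{54247}{62912}$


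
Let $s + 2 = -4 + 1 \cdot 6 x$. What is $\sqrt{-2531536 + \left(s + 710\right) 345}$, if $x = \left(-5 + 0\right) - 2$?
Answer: $i \sqrt{2303146} \approx 1517.6 i$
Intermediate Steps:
$x = -7$ ($x = -5 - 2 = -7$)
$s = -48$ ($s = -2 + \left(-4 + 1 \cdot 6 \left(-7\right)\right) = -2 + \left(-4 + 6 \left(-7\right)\right) = -2 - 46 = -48$)
$\sqrt{-2531536 + \left(s + 710\right) 345} = \sqrt{-2531536 + \left(-48 + 710\right) 345} = \sqrt{-2531536 + 662 \cdot 345} = \sqrt{-2531536 + 228390} = \sqrt{-2303146} = i \sqrt{2303146}$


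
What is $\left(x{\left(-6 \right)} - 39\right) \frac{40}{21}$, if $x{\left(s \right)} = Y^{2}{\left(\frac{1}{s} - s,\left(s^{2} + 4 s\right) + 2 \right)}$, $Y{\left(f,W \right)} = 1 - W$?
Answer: $\frac{5200}{21} \approx 247.62$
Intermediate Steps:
$x{\left(s \right)} = \left(-1 - s^{2} - 4 s\right)^{2}$ ($x{\left(s \right)} = \left(1 - \left(\left(s^{2} + 4 s\right) + 2\right)\right)^{2} = \left(1 - \left(2 + s^{2} + 4 s\right)\right)^{2} = \left(-1 - s^{2} - 4 s\right)^{2}$)
$\left(x{\left(-6 \right)} - 39\right) \frac{40}{21} = \left(\left(1 + \left(-6\right)^{2} + 4 \left(-6\right)\right)^{2} - 39\right) \frac{40}{21} = \left(\left(1 + 36 - 24\right)^{2} - 39\right) 40 \cdot \frac{1}{21} = \left(13^{2} - 39\right) \frac{40}{21} = \left(169 - 39\right) \frac{40}{21} = 130 \cdot \frac{40}{21} = \frac{5200}{21}$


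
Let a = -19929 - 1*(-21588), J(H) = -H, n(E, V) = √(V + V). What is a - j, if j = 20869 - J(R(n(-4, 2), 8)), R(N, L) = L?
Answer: -19218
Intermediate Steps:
n(E, V) = √2*√V (n(E, V) = √(2*V) = √2*√V)
a = 1659 (a = -19929 + 21588 = 1659)
j = 20877 (j = 20869 - (-1)*8 = 20869 - 1*(-8) = 20869 + 8 = 20877)
a - j = 1659 - 1*20877 = 1659 - 20877 = -19218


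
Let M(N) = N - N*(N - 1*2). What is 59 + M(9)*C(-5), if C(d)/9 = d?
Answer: 2489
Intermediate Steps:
C(d) = 9*d
M(N) = N - N*(-2 + N) (M(N) = N - N*(N - 2) = N - N*(-2 + N))
59 + M(9)*C(-5) = 59 + (9*(3 - 1*9))*(9*(-5)) = 59 + (9*(3 - 9))*(-45) = 59 + (9*(-6))*(-45) = 59 - 54*(-45) = 59 + 2430 = 2489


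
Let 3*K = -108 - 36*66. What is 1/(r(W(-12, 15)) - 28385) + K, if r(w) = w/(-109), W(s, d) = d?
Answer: -2561815549/3093980 ≈ -828.00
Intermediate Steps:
K = -828 (K = (-108 - 36*66)/3 = (-108 - 2376)/3 = (1/3)*(-2484) = -828)
r(w) = -w/109 (r(w) = w*(-1/109) = -w/109)
1/(r(W(-12, 15)) - 28385) + K = 1/(-1/109*15 - 28385) - 828 = 1/(-15/109 - 28385) - 828 = 1/(-3093980/109) - 828 = -109/3093980 - 828 = -2561815549/3093980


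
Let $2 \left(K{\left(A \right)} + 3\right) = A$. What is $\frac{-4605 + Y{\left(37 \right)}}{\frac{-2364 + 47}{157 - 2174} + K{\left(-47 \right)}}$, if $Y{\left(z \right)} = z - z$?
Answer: $\frac{6192190}{34089} \approx 181.65$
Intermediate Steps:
$K{\left(A \right)} = -3 + \frac{A}{2}$
$Y{\left(z \right)} = 0$
$\frac{-4605 + Y{\left(37 \right)}}{\frac{-2364 + 47}{157 - 2174} + K{\left(-47 \right)}} = \frac{-4605 + 0}{\frac{-2364 + 47}{157 - 2174} + \left(-3 + \frac{1}{2} \left(-47\right)\right)} = - \frac{4605}{- \frac{2317}{-2017} - \frac{53}{2}} = - \frac{4605}{\left(-2317\right) \left(- \frac{1}{2017}\right) - \frac{53}{2}} = - \frac{4605}{\frac{2317}{2017} - \frac{53}{2}} = - \frac{4605}{- \frac{102267}{4034}} = \left(-4605\right) \left(- \frac{4034}{102267}\right) = \frac{6192190}{34089}$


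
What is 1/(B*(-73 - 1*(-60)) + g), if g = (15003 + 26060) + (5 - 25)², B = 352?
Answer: 1/36887 ≈ 2.7110e-5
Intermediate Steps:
g = 41463 (g = 41063 + (-20)² = 41063 + 400 = 41463)
1/(B*(-73 - 1*(-60)) + g) = 1/(352*(-73 - 1*(-60)) + 41463) = 1/(352*(-73 + 60) + 41463) = 1/(352*(-13) + 41463) = 1/(-4576 + 41463) = 1/36887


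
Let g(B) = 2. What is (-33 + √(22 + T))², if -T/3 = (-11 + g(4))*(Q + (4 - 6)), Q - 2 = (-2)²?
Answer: (33 - √130)² ≈ 466.48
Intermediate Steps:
Q = 6 (Q = 2 + (-2)² = 2 + 4 = 6)
T = 108 (T = -3*(-11 + 2)*(6 + (4 - 6)) = -(-27)*(6 - 2) = -(-27)*4 = -3*(-36) = 108)
(-33 + √(22 + T))² = (-33 + √(22 + 108))² = (-33 + √130)²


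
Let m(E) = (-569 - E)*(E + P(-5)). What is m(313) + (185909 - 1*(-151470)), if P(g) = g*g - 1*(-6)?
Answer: 33971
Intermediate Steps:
P(g) = 6 + g² (P(g) = g² + 6 = 6 + g²)
m(E) = (-569 - E)*(31 + E) (m(E) = (-569 - E)*(E + (6 + (-5)²)) = (-569 - E)*(E + (6 + 25)) = (-569 - E)*(E + 31) = (-569 - E)*(31 + E))
m(313) + (185909 - 1*(-151470)) = (-17639 - 1*313² - 600*313) + (185909 - 1*(-151470)) = (-17639 - 1*97969 - 187800) + (185909 + 151470) = (-17639 - 97969 - 187800) + 337379 = -303408 + 337379 = 33971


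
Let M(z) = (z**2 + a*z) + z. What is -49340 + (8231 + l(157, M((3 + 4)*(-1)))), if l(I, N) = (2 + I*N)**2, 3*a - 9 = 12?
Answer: 1162300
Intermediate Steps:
a = 7 (a = 3 + (1/3)*12 = 3 + 4 = 7)
M(z) = z**2 + 8*z (M(z) = (z**2 + 7*z) + z = z**2 + 8*z)
-49340 + (8231 + l(157, M((3 + 4)*(-1)))) = -49340 + (8231 + (2 + 157*(((3 + 4)*(-1))*(8 + (3 + 4)*(-1))))**2) = -49340 + (8231 + (2 + 157*((7*(-1))*(8 + 7*(-1))))**2) = -49340 + (8231 + (2 + 157*(-7*(8 - 7)))**2) = -49340 + (8231 + (2 + 157*(-7*1))**2) = -49340 + (8231 + (2 + 157*(-7))**2) = -49340 + (8231 + (2 - 1099)**2) = -49340 + (8231 + (-1097)**2) = -49340 + (8231 + 1203409) = -49340 + 1211640 = 1162300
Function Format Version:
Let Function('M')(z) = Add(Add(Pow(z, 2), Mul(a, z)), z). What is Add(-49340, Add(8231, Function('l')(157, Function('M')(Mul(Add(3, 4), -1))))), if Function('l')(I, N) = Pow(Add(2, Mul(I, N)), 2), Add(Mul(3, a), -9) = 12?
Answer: 1162300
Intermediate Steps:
a = 7 (a = Add(3, Mul(Rational(1, 3), 12)) = Add(3, 4) = 7)
Function('M')(z) = Add(Pow(z, 2), Mul(8, z)) (Function('M')(z) = Add(Add(Pow(z, 2), Mul(7, z)), z) = Add(Pow(z, 2), Mul(8, z)))
Add(-49340, Add(8231, Function('l')(157, Function('M')(Mul(Add(3, 4), -1))))) = Add(-49340, Add(8231, Pow(Add(2, Mul(157, Mul(Mul(Add(3, 4), -1), Add(8, Mul(Add(3, 4), -1))))), 2))) = Add(-49340, Add(8231, Pow(Add(2, Mul(157, Mul(Mul(7, -1), Add(8, Mul(7, -1))))), 2))) = Add(-49340, Add(8231, Pow(Add(2, Mul(157, Mul(-7, Add(8, -7)))), 2))) = Add(-49340, Add(8231, Pow(Add(2, Mul(157, Mul(-7, 1))), 2))) = Add(-49340, Add(8231, Pow(Add(2, Mul(157, -7)), 2))) = Add(-49340, Add(8231, Pow(Add(2, -1099), 2))) = Add(-49340, Add(8231, Pow(-1097, 2))) = Add(-49340, Add(8231, 1203409)) = Add(-49340, 1211640) = 1162300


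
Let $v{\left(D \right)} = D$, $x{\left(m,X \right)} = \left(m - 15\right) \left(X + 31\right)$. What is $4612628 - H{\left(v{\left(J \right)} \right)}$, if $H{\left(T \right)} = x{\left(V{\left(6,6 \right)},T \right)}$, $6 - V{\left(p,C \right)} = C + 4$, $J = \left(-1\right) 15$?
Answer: $4612932$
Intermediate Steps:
$J = -15$
$V{\left(p,C \right)} = 2 - C$ ($V{\left(p,C \right)} = 6 - \left(C + 4\right) = 6 - \left(4 + C\right) = 2 - C$)
$x{\left(m,X \right)} = \left(-15 + m\right) \left(31 + X\right)$
$H{\left(T \right)} = -589 - 19 T$ ($H{\left(T \right)} = -465 - 15 T + 31 \left(2 - 6\right) + T \left(2 - 6\right) = -465 - 15 T + 31 \left(-4\right) + T \left(-4\right) = -465 - 15 T - 124 - 4 T = -589 - 19 T$)
$4612628 - H{\left(v{\left(J \right)} \right)} = 4612628 - \left(-589 - -285\right) = 4612628 - \left(-589 + 285\right) = 4612628 - -304 = 4612628 + 304 = 4612932$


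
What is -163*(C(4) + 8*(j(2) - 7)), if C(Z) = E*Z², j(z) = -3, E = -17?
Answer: 57376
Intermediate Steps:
C(Z) = -17*Z²
-163*(C(4) + 8*(j(2) - 7)) = -163*(-17*4² + 8*(-3 - 7)) = -163*(-17*16 + 8*(-10)) = -163*(-272 - 80) = -163*(-352) = 57376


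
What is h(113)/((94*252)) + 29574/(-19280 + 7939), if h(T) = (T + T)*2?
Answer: -173855695/67161402 ≈ -2.5886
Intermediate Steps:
h(T) = 4*T (h(T) = (2*T)*2 = 4*T)
h(113)/((94*252)) + 29574/(-19280 + 7939) = (4*113)/((94*252)) + 29574/(-19280 + 7939) = 452/23688 + 29574/(-11341) = 452*(1/23688) + 29574*(-1/11341) = 113/5922 - 29574/11341 = -173855695/67161402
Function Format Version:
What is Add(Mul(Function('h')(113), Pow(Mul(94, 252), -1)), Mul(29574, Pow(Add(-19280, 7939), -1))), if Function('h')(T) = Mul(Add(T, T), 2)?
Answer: Rational(-173855695, 67161402) ≈ -2.5886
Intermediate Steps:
Function('h')(T) = Mul(4, T) (Function('h')(T) = Mul(Mul(2, T), 2) = Mul(4, T))
Add(Mul(Function('h')(113), Pow(Mul(94, 252), -1)), Mul(29574, Pow(Add(-19280, 7939), -1))) = Add(Mul(Mul(4, 113), Pow(Mul(94, 252), -1)), Mul(29574, Pow(Add(-19280, 7939), -1))) = Add(Mul(452, Pow(23688, -1)), Mul(29574, Pow(-11341, -1))) = Add(Mul(452, Rational(1, 23688)), Mul(29574, Rational(-1, 11341))) = Add(Rational(113, 5922), Rational(-29574, 11341)) = Rational(-173855695, 67161402)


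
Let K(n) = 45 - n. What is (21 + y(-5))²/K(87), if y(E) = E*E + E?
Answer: -1681/42 ≈ -40.024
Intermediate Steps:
y(E) = E + E² (y(E) = E² + E = E + E²)
(21 + y(-5))²/K(87) = (21 - 5*(1 - 5))²/(45 - 1*87) = (21 - 5*(-4))²/(45 - 87) = (21 + 20)²/(-42) = 41²*(-1/42) = 1681*(-1/42) = -1681/42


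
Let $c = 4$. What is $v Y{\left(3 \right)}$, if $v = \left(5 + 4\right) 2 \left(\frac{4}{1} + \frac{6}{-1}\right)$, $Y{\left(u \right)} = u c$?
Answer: $-432$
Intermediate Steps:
$Y{\left(u \right)} = 4 u$ ($Y{\left(u \right)} = u 4 = 4 u$)
$v = -36$ ($v = 9 \cdot 2 \left(4 \cdot 1 + 6 \left(-1\right)\right) = 18 \left(4 - 6\right) = 18 \left(-2\right) = -36$)
$v Y{\left(3 \right)} = - 36 \cdot 4 \cdot 3 = \left(-36\right) 12 = -432$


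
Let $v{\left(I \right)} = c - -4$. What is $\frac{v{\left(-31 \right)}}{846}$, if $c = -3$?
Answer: $\frac{1}{846} \approx 0.001182$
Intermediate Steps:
$v{\left(I \right)} = 1$ ($v{\left(I \right)} = -3 - -4 = -3 + 4 = 1$)
$\frac{v{\left(-31 \right)}}{846} = 1 \cdot \frac{1}{846} = \frac{1}{846}$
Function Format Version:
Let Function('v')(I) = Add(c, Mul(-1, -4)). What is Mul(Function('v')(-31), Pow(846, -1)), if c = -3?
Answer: Rational(1, 846) ≈ 0.0011820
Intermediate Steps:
Function('v')(I) = 1 (Function('v')(I) = Add(-3, Mul(-1, -4)) = Add(-3, 4) = 1)
Mul(Function('v')(-31), Pow(846, -1)) = Mul(1, Pow(846, -1)) = Mul(1, Rational(1, 846)) = Rational(1, 846)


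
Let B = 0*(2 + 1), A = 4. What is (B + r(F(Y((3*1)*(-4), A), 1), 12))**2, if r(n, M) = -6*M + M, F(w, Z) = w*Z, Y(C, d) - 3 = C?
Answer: 3600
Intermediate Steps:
Y(C, d) = 3 + C
F(w, Z) = Z*w
B = 0 (B = 0*3 = 0)
r(n, M) = -5*M
(B + r(F(Y((3*1)*(-4), A), 1), 12))**2 = (0 - 5*12)**2 = (0 - 60)**2 = (-60)**2 = 3600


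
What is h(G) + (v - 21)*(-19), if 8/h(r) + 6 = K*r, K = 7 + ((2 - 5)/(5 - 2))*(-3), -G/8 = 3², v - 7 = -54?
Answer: 468992/363 ≈ 1292.0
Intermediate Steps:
v = -47 (v = 7 - 54 = -47)
G = -72 (G = -8*3² = -8*9 = -72)
K = 10 (K = 7 - 3/3*(-3) = 7 - 3*⅓*(-3) = 7 - 1*(-3) = 7 + 3 = 10)
h(r) = 8/(-6 + 10*r)
h(G) + (v - 21)*(-19) = 4/(-3 + 5*(-72)) + (-47 - 21)*(-19) = 4/(-3 - 360) - 68*(-19) = 4/(-363) + 1292 = 4*(-1/363) + 1292 = -4/363 + 1292 = 468992/363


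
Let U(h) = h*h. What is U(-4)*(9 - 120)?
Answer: -1776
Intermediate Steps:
U(h) = h²
U(-4)*(9 - 120) = (-4)²*(9 - 120) = 16*(-111) = -1776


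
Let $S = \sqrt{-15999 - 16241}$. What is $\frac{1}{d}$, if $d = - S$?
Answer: $\frac{i \sqrt{2015}}{8060} \approx 0.0055693 i$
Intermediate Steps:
$S = 4 i \sqrt{2015}$ ($S = \sqrt{-32240} = 4 i \sqrt{2015} \approx 179.55 i$)
$d = - 4 i \sqrt{2015} \approx - 179.55 i$
$\frac{1}{d} = \frac{1}{\left(-4\right) i \sqrt{2015}} = \frac{i \sqrt{2015}}{8060}$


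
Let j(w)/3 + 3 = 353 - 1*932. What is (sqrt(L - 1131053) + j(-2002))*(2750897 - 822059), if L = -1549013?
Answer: -3367751148 + 1928838*I*sqrt(2680066) ≈ -3.3678e+9 + 3.1577e+9*I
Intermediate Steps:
j(w) = -1746 (j(w) = -9 + 3*(353 - 1*932) = -9 + 3*(353 - 932) = -9 + 3*(-579) = -9 - 1737 = -1746)
(sqrt(L - 1131053) + j(-2002))*(2750897 - 822059) = (sqrt(-1549013 - 1131053) - 1746)*(2750897 - 822059) = (sqrt(-2680066) - 1746)*1928838 = (I*sqrt(2680066) - 1746)*1928838 = (-1746 + I*sqrt(2680066))*1928838 = -3367751148 + 1928838*I*sqrt(2680066)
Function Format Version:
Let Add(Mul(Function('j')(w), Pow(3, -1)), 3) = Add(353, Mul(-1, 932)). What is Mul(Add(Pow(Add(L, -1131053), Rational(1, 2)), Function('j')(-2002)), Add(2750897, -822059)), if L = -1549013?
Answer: Add(-3367751148, Mul(1928838, I, Pow(2680066, Rational(1, 2)))) ≈ Add(-3.3678e+9, Mul(3.1577e+9, I))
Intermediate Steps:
Function('j')(w) = -1746 (Function('j')(w) = Add(-9, Mul(3, Add(353, Mul(-1, 932)))) = Add(-9, Mul(3, Add(353, -932))) = Add(-9, Mul(3, -579)) = Add(-9, -1737) = -1746)
Mul(Add(Pow(Add(L, -1131053), Rational(1, 2)), Function('j')(-2002)), Add(2750897, -822059)) = Mul(Add(Pow(Add(-1549013, -1131053), Rational(1, 2)), -1746), Add(2750897, -822059)) = Mul(Add(Pow(-2680066, Rational(1, 2)), -1746), 1928838) = Mul(Add(Mul(I, Pow(2680066, Rational(1, 2))), -1746), 1928838) = Mul(Add(-1746, Mul(I, Pow(2680066, Rational(1, 2)))), 1928838) = Add(-3367751148, Mul(1928838, I, Pow(2680066, Rational(1, 2))))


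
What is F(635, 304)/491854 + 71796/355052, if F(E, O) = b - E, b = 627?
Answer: 4413788671/21829218301 ≈ 0.20220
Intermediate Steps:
F(E, O) = 627 - E
F(635, 304)/491854 + 71796/355052 = (627 - 1*635)/491854 + 71796/355052 = (627 - 635)*(1/491854) + 71796*(1/355052) = -8*1/491854 + 17949/88763 = -4/245927 + 17949/88763 = 4413788671/21829218301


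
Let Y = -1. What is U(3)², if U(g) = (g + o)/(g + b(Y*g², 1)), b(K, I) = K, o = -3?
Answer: 0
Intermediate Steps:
U(g) = (-3 + g)/(g - g²) (U(g) = (g - 3)/(g - g²) = (-3 + g)/(g - g²))
U(3)² = ((3 - 1*3)/(3*(-1 + 3)))² = ((⅓)*(3 - 3)/2)² = ((⅓)*(½)*0)² = 0² = 0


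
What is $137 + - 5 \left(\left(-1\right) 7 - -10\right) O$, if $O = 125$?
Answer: $-1738$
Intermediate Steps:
$137 + - 5 \left(\left(-1\right) 7 - -10\right) O = 137 + - 5 \left(\left(-1\right) 7 - -10\right) 125 = 137 + - 5 \left(-7 + \left(-2 + 12\right)\right) 125 = 137 + - 5 \left(-7 + 10\right) 125 = 137 + \left(-5\right) 3 \cdot 125 = 137 - 1875 = -1738$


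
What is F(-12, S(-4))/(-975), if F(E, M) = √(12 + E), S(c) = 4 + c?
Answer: 0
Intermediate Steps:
F(-12, S(-4))/(-975) = √(12 - 12)/(-975) = √0*(-1/975) = 0*(-1/975) = 0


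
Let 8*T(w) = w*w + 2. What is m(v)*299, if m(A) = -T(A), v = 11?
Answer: -36777/8 ≈ -4597.1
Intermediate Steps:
T(w) = 1/4 + w**2/8 (T(w) = (w*w + 2)/8 = (w**2 + 2)/8 = (2 + w**2)/8 = 1/4 + w**2/8)
m(A) = -1/4 - A**2/8 (m(A) = -(1/4 + A**2/8) = -1/4 - A**2/8)
m(v)*299 = (-1/4 - 1/8*11**2)*299 = (-1/4 - 1/8*121)*299 = (-1/4 - 121/8)*299 = -123/8*299 = -36777/8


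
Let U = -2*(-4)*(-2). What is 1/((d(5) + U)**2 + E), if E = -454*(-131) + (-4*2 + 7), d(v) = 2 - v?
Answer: 1/59834 ≈ 1.6713e-5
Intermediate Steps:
E = 59473 (E = 59474 + (-8 + 7) = 59474 - 1 = 59473)
U = -16 (U = 8*(-2) = -16)
1/((d(5) + U)**2 + E) = 1/(((2 - 1*5) - 16)**2 + 59473) = 1/(((2 - 5) - 16)**2 + 59473) = 1/((-3 - 16)**2 + 59473) = 1/((-19)**2 + 59473) = 1/(361 + 59473) = 1/59834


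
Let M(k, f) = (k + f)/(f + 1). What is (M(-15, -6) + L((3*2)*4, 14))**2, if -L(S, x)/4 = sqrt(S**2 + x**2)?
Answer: 309241/25 - 336*sqrt(193)/5 ≈ 11436.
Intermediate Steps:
L(S, x) = -4*sqrt(S**2 + x**2)
M(k, f) = (f + k)/(1 + f)
(M(-15, -6) + L((3*2)*4, 14))**2 = ((-6 - 15)/(1 - 6) - 4*sqrt(((3*2)*4)**2 + 14**2))**2 = (-21/(-5) - 4*sqrt((6*4)**2 + 196))**2 = (-1/5*(-21) - 4*sqrt(24**2 + 196))**2 = (21/5 - 4*sqrt(576 + 196))**2 = (21/5 - 8*sqrt(193))**2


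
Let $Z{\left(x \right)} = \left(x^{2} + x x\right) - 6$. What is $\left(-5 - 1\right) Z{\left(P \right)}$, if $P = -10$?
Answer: $-1164$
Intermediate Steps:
$Z{\left(x \right)} = -6 + 2 x^{2}$ ($Z{\left(x \right)} = \left(x^{2} + x^{2}\right) - 6 = 2 x^{2} - 6 = -6 + 2 x^{2}$)
$\left(-5 - 1\right) Z{\left(P \right)} = \left(-5 - 1\right) \left(-6 + 2 \left(-10\right)^{2}\right) = - 6 \left(-6 + 2 \cdot 100\right) = - 6 \left(-6 + 200\right) = \left(-6\right) 194 = -1164$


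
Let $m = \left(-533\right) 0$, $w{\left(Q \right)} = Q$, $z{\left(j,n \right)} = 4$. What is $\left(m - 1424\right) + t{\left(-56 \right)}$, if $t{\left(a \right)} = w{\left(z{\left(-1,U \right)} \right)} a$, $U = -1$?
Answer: $-1648$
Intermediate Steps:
$t{\left(a \right)} = 4 a$
$m = 0$
$\left(m - 1424\right) + t{\left(-56 \right)} = \left(0 - 1424\right) + 4 \left(-56\right) = -1424 - 224 = -1648$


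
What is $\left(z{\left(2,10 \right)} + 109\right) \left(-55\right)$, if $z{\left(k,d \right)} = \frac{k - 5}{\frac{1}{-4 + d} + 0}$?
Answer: $-5005$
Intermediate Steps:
$z{\left(k,d \right)} = \left(-5 + k\right) \left(-4 + d\right)$ ($z{\left(k,d \right)} = \frac{-5 + k}{\frac{1}{-4 + d}} = \left(-5 + k\right) \left(-4 + d\right)$)
$\left(z{\left(2,10 \right)} + 109\right) \left(-55\right) = \left(\left(20 - 50 - 8 + 10 \cdot 2\right) + 109\right) \left(-55\right) = \left(\left(20 - 50 - 8 + 20\right) + 109\right) \left(-55\right) = \left(-18 + 109\right) \left(-55\right) = 91 \left(-55\right) = -5005$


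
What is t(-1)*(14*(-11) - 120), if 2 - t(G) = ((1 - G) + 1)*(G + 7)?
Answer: 4384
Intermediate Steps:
t(G) = 2 - (2 - G)*(7 + G) (t(G) = 2 - ((1 - G) + 1)*(G + 7) = 2 - (2 - G)*(7 + G))
t(-1)*(14*(-11) - 120) = (-12 + (-1)² + 5*(-1))*(14*(-11) - 120) = (-12 + 1 - 5)*(-154 - 120) = -16*(-274) = 4384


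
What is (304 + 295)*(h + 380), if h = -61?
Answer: 191081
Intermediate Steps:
(304 + 295)*(h + 380) = (304 + 295)*(-61 + 380) = 599*319 = 191081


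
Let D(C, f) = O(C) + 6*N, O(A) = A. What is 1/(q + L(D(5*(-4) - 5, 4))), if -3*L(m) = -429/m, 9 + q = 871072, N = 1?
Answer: 19/16550054 ≈ 1.1480e-6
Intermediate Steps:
q = 871063 (q = -9 + 871072 = 871063)
D(C, f) = 6 + C (D(C, f) = C + 6*1 = C + 6 = 6 + C)
L(m) = 143/m (L(m) = -(-143)/m = 143/m)
1/(q + L(D(5*(-4) - 5, 4))) = 1/(871063 + 143/(6 + (5*(-4) - 5))) = 1/(871063 + 143/(6 + (-20 - 5))) = 1/(871063 + 143/(6 - 25)) = 1/(871063 + 143/(-19)) = 1/(871063 + 143*(-1/19)) = 1/(871063 - 143/19) = 1/(16550054/19) = 19/16550054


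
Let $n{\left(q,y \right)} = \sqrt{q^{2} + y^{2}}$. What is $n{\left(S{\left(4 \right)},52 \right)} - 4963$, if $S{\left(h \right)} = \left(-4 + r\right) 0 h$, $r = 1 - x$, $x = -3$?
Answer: $-4911$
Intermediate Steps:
$r = 4$ ($r = 1 - -3 = 1 + 3 = 4$)
$S{\left(h \right)} = 0$ ($S{\left(h \right)} = \left(-4 + 4\right) 0 h = 0 \cdot 0 = 0$)
$n{\left(S{\left(4 \right)},52 \right)} - 4963 = \sqrt{0^{2} + 52^{2}} - 4963 = \sqrt{0 + 2704} - 4963 = \sqrt{2704} - 4963 = 52 - 4963 = -4911$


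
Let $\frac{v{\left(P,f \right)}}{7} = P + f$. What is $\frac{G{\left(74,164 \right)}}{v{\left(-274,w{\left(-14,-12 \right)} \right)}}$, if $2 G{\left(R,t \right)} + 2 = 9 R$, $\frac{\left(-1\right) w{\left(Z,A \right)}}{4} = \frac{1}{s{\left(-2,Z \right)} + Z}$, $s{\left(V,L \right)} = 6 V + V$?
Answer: $- \frac{332}{1917} \approx -0.17319$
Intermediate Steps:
$s{\left(V,L \right)} = 7 V$
$w{\left(Z,A \right)} = - \frac{4}{-14 + Z}$ ($w{\left(Z,A \right)} = - \frac{4}{7 \left(-2\right) + Z} = - \frac{4}{-14 + Z}$)
$v{\left(P,f \right)} = 7 P + 7 f$ ($v{\left(P,f \right)} = 7 \left(P + f\right) = 7 P + 7 f$)
$G{\left(R,t \right)} = -1 + \frac{9 R}{2}$
$\frac{G{\left(74,164 \right)}}{v{\left(-274,w{\left(-14,-12 \right)} \right)}} = \frac{-1 + \frac{9}{2} \cdot 74}{7 \left(-274\right) + 7 \left(- \frac{4}{-14 - 14}\right)} = \frac{-1 + 333}{-1918 + 7 \left(- \frac{4}{-28}\right)} = \frac{332}{-1918 + 7 \left(\left(-4\right) \left(- \frac{1}{28}\right)\right)} = \frac{332}{-1918 + 7 \cdot \frac{1}{7}} = \frac{332}{-1918 + 1} = \frac{332}{-1917} = 332 \left(- \frac{1}{1917}\right) = - \frac{332}{1917}$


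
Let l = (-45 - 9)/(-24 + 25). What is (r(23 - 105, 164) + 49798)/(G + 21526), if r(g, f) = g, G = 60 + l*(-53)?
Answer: 12429/6112 ≈ 2.0335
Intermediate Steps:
l = -54 (l = -54/1 = -54*1 = -54)
G = 2922 (G = 60 - 54*(-53) = 60 + 2862 = 2922)
(r(23 - 105, 164) + 49798)/(G + 21526) = ((23 - 105) + 49798)/(2922 + 21526) = (-82 + 49798)/24448 = 49716*(1/24448) = 12429/6112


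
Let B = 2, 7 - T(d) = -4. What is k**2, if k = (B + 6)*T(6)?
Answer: 7744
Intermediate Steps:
T(d) = 11 (T(d) = 7 - 1*(-4) = 7 + 4 = 11)
k = 88 (k = (2 + 6)*11 = 8*11 = 88)
k**2 = 88**2 = 7744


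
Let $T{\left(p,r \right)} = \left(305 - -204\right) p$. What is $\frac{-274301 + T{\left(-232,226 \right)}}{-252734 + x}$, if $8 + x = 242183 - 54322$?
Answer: $\frac{392389}{64881} \approx 6.0478$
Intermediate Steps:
$T{\left(p,r \right)} = 509 p$ ($T{\left(p,r \right)} = \left(305 + 204\right) p = 509 p$)
$x = 187853$ ($x = -8 + \left(242183 - 54322\right) = -8 + 187861 = 187853$)
$\frac{-274301 + T{\left(-232,226 \right)}}{-252734 + x} = \frac{-274301 + 509 \left(-232\right)}{-252734 + 187853} = \frac{-274301 - 118088}{-64881} = \left(-392389\right) \left(- \frac{1}{64881}\right) = \frac{392389}{64881}$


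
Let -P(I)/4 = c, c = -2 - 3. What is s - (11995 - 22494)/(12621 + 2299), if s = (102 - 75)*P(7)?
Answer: 8067299/14920 ≈ 540.70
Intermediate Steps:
c = -5
P(I) = 20 (P(I) = -4*(-5) = 20)
s = 540 (s = (102 - 75)*20 = 27*20 = 540)
s - (11995 - 22494)/(12621 + 2299) = 540 - (11995 - 22494)/(12621 + 2299) = 540 - (-10499)/14920 = 540 - 1*(-10499/14920) = 540 + 10499/14920 = 8067299/14920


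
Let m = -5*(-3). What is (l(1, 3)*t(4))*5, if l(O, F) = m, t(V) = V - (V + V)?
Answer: -300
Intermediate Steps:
t(V) = -V (t(V) = V - 2*V = -V)
m = 15
l(O, F) = 15
(l(1, 3)*t(4))*5 = (15*(-1*4))*5 = (15*(-4))*5 = -60*5 = -300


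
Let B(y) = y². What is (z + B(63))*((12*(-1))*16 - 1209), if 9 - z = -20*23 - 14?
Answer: -6237252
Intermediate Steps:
z = 483 (z = 9 - (-20*23 - 14) = 9 - (-460 - 14) = 9 - 1*(-474) = 9 + 474 = 483)
(z + B(63))*((12*(-1))*16 - 1209) = (483 + 63²)*((12*(-1))*16 - 1209) = (483 + 3969)*(-12*16 - 1209) = 4452*(-192 - 1209) = 4452*(-1401) = -6237252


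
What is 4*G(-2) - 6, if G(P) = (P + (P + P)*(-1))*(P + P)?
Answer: -38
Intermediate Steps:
G(P) = -2*P² (G(P) = (P + (2*P)*(-1))*(2*P) = (P - 2*P)*(2*P) = (-P)*(2*P) = -2*P²)
4*G(-2) - 6 = 4*(-2*(-2)²) - 6 = 4*(-2*4) - 6 = 4*(-8) - 6 = -32 - 6 = -38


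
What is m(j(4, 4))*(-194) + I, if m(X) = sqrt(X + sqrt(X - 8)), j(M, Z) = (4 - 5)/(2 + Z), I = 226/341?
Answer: 226/341 - 97*sqrt(-6 + 42*I*sqrt(6))/3 ≈ -224.57 - 238.76*I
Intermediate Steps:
I = 226/341 (I = 226*(1/341) = 226/341 ≈ 0.66276)
j(M, Z) = -1/(2 + Z)
m(X) = sqrt(X + sqrt(-8 + X))
m(j(4, 4))*(-194) + I = sqrt(-1/(2 + 4) + sqrt(-8 - 1/(2 + 4)))*(-194) + 226/341 = sqrt(-1/6 + sqrt(-8 - 1/6))*(-194) + 226/341 = sqrt(-1/6 + sqrt(-49/6))*(-194) + 226/341 = sqrt(-1/6 + 7*I*sqrt(6)/6)*(-194) + 226/341 = -194*sqrt(-1/6 + 7*I*sqrt(6)/6) + 226/341 = 226/341 - 194*sqrt(-1/6 + 7*I*sqrt(6)/6)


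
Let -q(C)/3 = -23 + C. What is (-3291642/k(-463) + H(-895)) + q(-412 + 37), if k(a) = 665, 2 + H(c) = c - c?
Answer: -2498962/665 ≈ -3757.8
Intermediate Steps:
H(c) = -2 (H(c) = -2 + (c - c) = -2 + 0 = -2)
q(C) = 69 - 3*C (q(C) = -3*(-23 + C) = 69 - 3*C)
(-3291642/k(-463) + H(-895)) + q(-412 + 37) = (-3291642/665 - 2) + (69 - 3*(-412 + 37)) = (-3291642*1/665 - 2) + (69 - 3*(-375)) = (-3291642/665 - 2) + (69 + 1125) = -3292972/665 + 1194 = -2498962/665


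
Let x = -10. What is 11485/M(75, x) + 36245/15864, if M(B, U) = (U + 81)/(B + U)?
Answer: 11845445995/1126344 ≈ 10517.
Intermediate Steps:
M(B, U) = (81 + U)/(B + U)
11485/M(75, x) + 36245/15864 = 11485/(((81 - 10)/(75 - 10))) + 36245/15864 = 11485/((71/65)) + 36245*(1/15864) = 11485/(((1/65)*71)) + 36245/15864 = 11485/(71/65) + 36245/15864 = 11485*(65/71) + 36245/15864 = 746525/71 + 36245/15864 = 11845445995/1126344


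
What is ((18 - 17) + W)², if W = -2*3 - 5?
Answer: 100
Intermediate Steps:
W = -11 (W = -6 - 5 = -11)
((18 - 17) + W)² = ((18 - 17) - 11)² = (1 - 11)² = (-10)² = 100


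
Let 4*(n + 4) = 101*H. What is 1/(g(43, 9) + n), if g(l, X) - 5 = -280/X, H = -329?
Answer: -36/300145 ≈ -0.00011994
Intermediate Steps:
g(l, X) = 5 - 280/X
n = -33245/4 (n = -4 + (101*(-329))/4 = -4 + (¼)*(-33229) = -4 - 33229/4 = -33245/4 ≈ -8311.3)
1/(g(43, 9) + n) = 1/((5 - 280/9) - 33245/4) = 1/(-235/9 - 33245/4) = 1/(-300145/36) = -36/300145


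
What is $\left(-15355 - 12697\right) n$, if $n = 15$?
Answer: $-420780$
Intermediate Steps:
$\left(-15355 - 12697\right) n = \left(-15355 - 12697\right) 15 = \left(-28052\right) 15 = -420780$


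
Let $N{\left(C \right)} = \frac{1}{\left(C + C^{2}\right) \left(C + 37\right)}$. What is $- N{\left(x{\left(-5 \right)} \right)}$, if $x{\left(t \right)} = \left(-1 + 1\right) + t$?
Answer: $- \frac{1}{640} \approx -0.0015625$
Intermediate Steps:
$x{\left(t \right)} = t$ ($x{\left(t \right)} = 0 + t = t$)
$N{\left(C \right)} = \frac{1}{\left(37 + C\right) \left(C + C^{2}\right)}$ ($N{\left(C \right)} = \frac{1}{\left(C + C^{2}\right) \left(37 + C\right)} = \frac{1}{\left(37 + C\right) \left(C + C^{2}\right)}$)
$- N{\left(x{\left(-5 \right)} \right)} = - \frac{1}{\left(-5\right) \left(37 + \left(-5\right)^{2} + 38 \left(-5\right)\right)} = - \frac{-1}{5 \left(37 + 25 - 190\right)} = - \frac{-1}{5 \left(-128\right)} = - \frac{\left(-1\right) \left(-1\right)}{5 \cdot 128} = \left(-1\right) \frac{1}{640} = - \frac{1}{640}$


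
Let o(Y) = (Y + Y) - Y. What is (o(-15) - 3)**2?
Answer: 324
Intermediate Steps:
o(Y) = Y (o(Y) = 2*Y - Y = Y)
(o(-15) - 3)**2 = (-15 - 3)**2 = (-18)**2 = 324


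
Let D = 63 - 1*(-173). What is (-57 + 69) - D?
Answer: -224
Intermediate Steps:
D = 236 (D = 63 + 173 = 236)
(-57 + 69) - D = (-57 + 69) - 1*236 = 12 - 236 = -224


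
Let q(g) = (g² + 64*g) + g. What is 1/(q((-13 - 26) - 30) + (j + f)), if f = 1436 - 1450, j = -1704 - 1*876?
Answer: -1/2318 ≈ -0.00043141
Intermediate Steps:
q(g) = g² + 65*g
j = -2580 (j = -1704 - 876 = -2580)
f = -14
1/(q((-13 - 26) - 30) + (j + f)) = 1/(((-13 - 26) - 30)*(65 + ((-13 - 26) - 30)) + (-2580 - 14)) = 1/((-39 - 30)*(65 + (-39 - 30)) - 2594) = 1/(-69*(65 - 69) - 2594) = 1/(-69*(-4) - 2594) = 1/(276 - 2594) = 1/(-2318) = -1/2318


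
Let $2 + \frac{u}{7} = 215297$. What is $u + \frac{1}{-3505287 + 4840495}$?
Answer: $\frac{2012245244521}{1335208} \approx 1.5071 \cdot 10^{6}$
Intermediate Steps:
$u = 1507065$ ($u = -14 + 7 \cdot 215297 = -14 + 1507079 = 1507065$)
$u + \frac{1}{-3505287 + 4840495} = 1507065 + \frac{1}{-3505287 + 4840495} = 1507065 + \frac{1}{1335208} = \frac{2012245244521}{1335208}$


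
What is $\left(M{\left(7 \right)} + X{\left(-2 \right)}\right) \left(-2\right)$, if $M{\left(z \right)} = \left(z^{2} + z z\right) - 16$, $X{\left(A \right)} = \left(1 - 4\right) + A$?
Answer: $-154$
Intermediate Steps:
$X{\left(A \right)} = -3 + A$
$M{\left(z \right)} = -16 + 2 z^{2}$ ($M{\left(z \right)} = \left(z^{2} + z^{2}\right) - 16 = 2 z^{2} - 16 = -16 + 2 z^{2}$)
$\left(M{\left(7 \right)} + X{\left(-2 \right)}\right) \left(-2\right) = \left(\left(-16 + 2 \cdot 7^{2}\right) - 5\right) \left(-2\right) = \left(\left(-16 + 2 \cdot 49\right) - 5\right) \left(-2\right) = \left(\left(-16 + 98\right) - 5\right) \left(-2\right) = \left(82 - 5\right) \left(-2\right) = 77 \left(-2\right) = -154$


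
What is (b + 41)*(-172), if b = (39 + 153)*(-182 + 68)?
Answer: 3757684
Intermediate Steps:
b = -21888 (b = 192*(-114) = -21888)
(b + 41)*(-172) = (-21888 + 41)*(-172) = -21847*(-172) = 3757684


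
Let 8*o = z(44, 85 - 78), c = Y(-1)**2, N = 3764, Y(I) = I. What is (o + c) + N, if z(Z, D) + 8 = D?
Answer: 30119/8 ≈ 3764.9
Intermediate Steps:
z(Z, D) = -8 + D
c = 1 (c = (-1)**2 = 1)
o = -1/8 (o = (-8 + (85 - 78))/8 = (-8 + 7)/8 = (1/8)*(-1) = -1/8 ≈ -0.12500)
(o + c) + N = (-1/8 + 1) + 3764 = 7/8 + 3764 = 30119/8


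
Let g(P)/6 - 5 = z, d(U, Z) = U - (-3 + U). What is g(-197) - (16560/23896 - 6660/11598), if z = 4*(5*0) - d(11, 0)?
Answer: 68600712/5773871 ≈ 11.881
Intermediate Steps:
d(U, Z) = 3 (d(U, Z) = U + (3 - U) = 3)
z = -3 (z = 4*(5*0) - 1*3 = 4*0 - 3 = 0 - 3 = -3)
g(P) = 12 (g(P) = 30 + 6*(-3) = 30 - 18 = 12)
g(-197) - (16560/23896 - 6660/11598) = 12 - (16560/23896 - 6660/11598) = 12 - (16560*(1/23896) - 6660*1/11598) = 12 - (2070/2987 - 1110/1933) = 12 - 1*685740/5773871 = 12 - 685740/5773871 = 68600712/5773871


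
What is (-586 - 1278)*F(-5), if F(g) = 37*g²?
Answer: -1724200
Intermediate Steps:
(-586 - 1278)*F(-5) = (-586 - 1278)*(37*(-5)²) = -68968*25 = -1864*925 = -1724200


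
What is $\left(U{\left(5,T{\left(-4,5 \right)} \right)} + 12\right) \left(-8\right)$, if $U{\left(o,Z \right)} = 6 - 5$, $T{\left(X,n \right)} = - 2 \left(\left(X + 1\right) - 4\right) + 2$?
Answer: $-104$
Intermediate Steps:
$T{\left(X,n \right)} = 8 - 2 X$ ($T{\left(X,n \right)} = - 2 \left(\left(1 + X\right) - 4\right) + 2 = - 2 \left(-3 + X\right) + 2 = \left(6 - 2 X\right) + 2 = 8 - 2 X$)
$U{\left(o,Z \right)} = 1$ ($U{\left(o,Z \right)} = 6 - 5 = 1$)
$\left(U{\left(5,T{\left(-4,5 \right)} \right)} + 12\right) \left(-8\right) = \left(1 + 12\right) \left(-8\right) = 13 \left(-8\right) = -104$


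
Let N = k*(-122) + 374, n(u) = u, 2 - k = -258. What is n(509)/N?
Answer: -509/31346 ≈ -0.016238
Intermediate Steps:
k = 260 (k = 2 - 1*(-258) = 2 + 258 = 260)
N = -31346 (N = 260*(-122) + 374 = -31720 + 374 = -31346)
n(509)/N = 509/(-31346) = 509*(-1/31346) = -509/31346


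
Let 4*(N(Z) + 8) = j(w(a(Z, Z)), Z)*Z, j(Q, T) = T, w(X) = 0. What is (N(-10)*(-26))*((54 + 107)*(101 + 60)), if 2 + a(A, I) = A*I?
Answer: -11457082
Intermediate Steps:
a(A, I) = -2 + A*I
N(Z) = -8 + Z**2/4 (N(Z) = -8 + (Z*Z)/4 = -8 + Z**2/4)
(N(-10)*(-26))*((54 + 107)*(101 + 60)) = ((-8 + (1/4)*(-10)**2)*(-26))*((54 + 107)*(101 + 60)) = ((-8 + (1/4)*100)*(-26))*(161*161) = ((-8 + 25)*(-26))*25921 = (17*(-26))*25921 = -442*25921 = -11457082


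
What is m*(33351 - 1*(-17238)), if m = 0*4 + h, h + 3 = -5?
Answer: -404712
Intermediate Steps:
h = -8 (h = -3 - 5 = -8)
m = -8 (m = 0*4 - 8 = 0 - 8 = -8)
m*(33351 - 1*(-17238)) = -8*(33351 - 1*(-17238)) = -8*(33351 + 17238) = -8*50589 = -404712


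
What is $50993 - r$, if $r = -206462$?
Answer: $257455$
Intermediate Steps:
$50993 - r = 50993 - -206462 = 50993 + 206462 = 257455$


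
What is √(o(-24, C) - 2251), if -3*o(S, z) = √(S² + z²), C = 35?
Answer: √(-20259 - 3*√1801)/3 ≈ 47.594*I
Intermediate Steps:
o(S, z) = -√(S² + z²)/3
√(o(-24, C) - 2251) = √(-√((-24)² + 35²)/3 - 2251) = √(-√(576 + 1225)/3 - 2251) = √(-√1801/3 - 2251) = √(-2251 - √1801/3)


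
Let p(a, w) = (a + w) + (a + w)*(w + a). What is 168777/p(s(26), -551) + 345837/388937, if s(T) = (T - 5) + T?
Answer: 2433610311/1565082488 ≈ 1.5549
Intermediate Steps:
s(T) = -5 + 2*T (s(T) = (-5 + T) + T = -5 + 2*T)
p(a, w) = a + w + (a + w)² (p(a, w) = (a + w) + (a + w)*(a + w) = (a + w) + (a + w)² = a + w + (a + w)²)
168777/p(s(26), -551) + 345837/388937 = 168777/((-5 + 2*26) - 551 + ((-5 + 2*26) - 551)²) + 345837/388937 = 168777/((-5 + 52) - 551 + ((-5 + 52) - 551)²) + 345837*(1/388937) = 168777/(47 - 551 + (47 - 551)²) + 345837/388937 = 168777/(47 - 551 + (-504)²) + 345837/388937 = 168777/(47 - 551 + 254016) + 345837/388937 = 168777/253512 + 345837/388937 = 168777*(1/253512) + 345837/388937 = 2679/4024 + 345837/388937 = 2433610311/1565082488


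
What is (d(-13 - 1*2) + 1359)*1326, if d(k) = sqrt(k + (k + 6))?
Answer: 1802034 + 2652*I*sqrt(6) ≈ 1.802e+6 + 6496.0*I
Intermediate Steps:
d(k) = sqrt(6 + 2*k) (d(k) = sqrt(k + (6 + k)) = sqrt(6 + 2*k))
(d(-13 - 1*2) + 1359)*1326 = (sqrt(6 + 2*(-13 - 1*2)) + 1359)*1326 = (sqrt(6 + 2*(-13 - 2)) + 1359)*1326 = (sqrt(6 + 2*(-15)) + 1359)*1326 = (sqrt(6 - 30) + 1359)*1326 = (sqrt(-24) + 1359)*1326 = (2*I*sqrt(6) + 1359)*1326 = (1359 + 2*I*sqrt(6))*1326 = 1802034 + 2652*I*sqrt(6)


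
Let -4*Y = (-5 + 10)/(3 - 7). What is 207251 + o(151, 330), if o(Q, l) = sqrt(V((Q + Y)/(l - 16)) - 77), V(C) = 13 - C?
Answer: 207251 + I*sqrt(101722498)/1256 ≈ 2.0725e+5 + 8.0301*I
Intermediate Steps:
Y = 5/16 (Y = -(-5 + 10)/(4*(3 - 7)) = -5/(4*(-4)) = -5*(-1)/(4*4) = -1/4*(-5/4) = 5/16 ≈ 0.31250)
o(Q, l) = sqrt(-64 - (5/16 + Q)/(-16 + l)) (o(Q, l) = sqrt((13 - (Q + 5/16)/(l - 16)) - 77) = sqrt((13 - (5/16 + Q)/(-16 + l)) - 77) = sqrt(-64 - (5/16 + Q)/(-16 + l)))
207251 + o(151, 330) = 207251 + sqrt((16379 - 1024*330 - 16*151)/(-16 + 330))/4 = 207251 + sqrt((16379 - 337920 - 2416)/314)/4 = 207251 + sqrt((1/314)*(-323957))/4 = 207251 + sqrt(-323957/314)/4 = 207251 + (I*sqrt(101722498)/314)/4 = 207251 + I*sqrt(101722498)/1256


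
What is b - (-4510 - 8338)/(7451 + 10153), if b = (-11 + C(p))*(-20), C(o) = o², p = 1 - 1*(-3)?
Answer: -436888/4401 ≈ -99.270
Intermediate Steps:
p = 4 (p = 1 + 3 = 4)
b = -100 (b = (-11 + 4²)*(-20) = (-11 + 16)*(-20) = 5*(-20) = -100)
b - (-4510 - 8338)/(7451 + 10153) = -100 - (-4510 - 8338)/(7451 + 10153) = -100 - (-12848)/17604 = -100 - 1*(-3212/4401) = -100 + 3212/4401 = -436888/4401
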